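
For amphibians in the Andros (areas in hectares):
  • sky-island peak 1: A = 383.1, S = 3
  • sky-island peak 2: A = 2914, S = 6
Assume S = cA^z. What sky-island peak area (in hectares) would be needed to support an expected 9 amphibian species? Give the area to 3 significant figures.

9550 hectares

z = ln(6/3) / ln(2914/383.1) = 0.6931 / 2.0290 = 0.3416
c = 3 / 383.1^0.3416 = 3 / 7.63 = 0.3932
A = (9/0.3932)^(1/0.3416) ⇒ ln A = ln(22.89)/0.3416 = 9.1642
A = e^9.1642 ≈ 9549 hectares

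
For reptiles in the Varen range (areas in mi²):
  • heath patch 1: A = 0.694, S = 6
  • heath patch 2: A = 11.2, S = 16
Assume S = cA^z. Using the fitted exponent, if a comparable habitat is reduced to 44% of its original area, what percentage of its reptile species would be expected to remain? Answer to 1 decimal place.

74.9%

z = ln(16/6) / ln(11.2/0.694) = 0.9808 / 2.7812 = 0.3527
S_new/S_old = (A_new/A_old)^z = 0.44^0.3527 = exp(0.3527 × -0.8210) = 0.7486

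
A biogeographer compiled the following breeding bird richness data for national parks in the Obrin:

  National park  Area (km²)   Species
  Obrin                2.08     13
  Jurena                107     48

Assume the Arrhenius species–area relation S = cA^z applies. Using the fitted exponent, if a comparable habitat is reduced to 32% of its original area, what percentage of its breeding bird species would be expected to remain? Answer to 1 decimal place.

z = ln(48/13) / ln(107/2.08) = 1.3063 / 3.9405 = 0.3315
S_new/S_old = (A_new/A_old)^z = 0.32^0.3315 = exp(0.3315 × -1.1394) = 0.6854

68.5%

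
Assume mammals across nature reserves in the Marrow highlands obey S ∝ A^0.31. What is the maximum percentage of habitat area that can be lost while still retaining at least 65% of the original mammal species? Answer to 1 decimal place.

Need (A_new/A_old)^0.31 = 0.65, so A_new/A_old = 0.65^(1/0.31) = 0.65^3.226
ln(A_new/A_old) = ln 0.65 / 0.31 = -0.4308 / 0.31 = -1.3896
A_new/A_old = e^-1.3896 ≈ 0.2492
Fraction that can be lost = 1 − 0.2492 = 0.7508

75.1%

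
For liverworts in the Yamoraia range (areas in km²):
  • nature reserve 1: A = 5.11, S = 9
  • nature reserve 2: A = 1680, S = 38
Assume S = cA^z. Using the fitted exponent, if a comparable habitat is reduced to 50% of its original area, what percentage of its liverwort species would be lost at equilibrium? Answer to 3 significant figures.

15.8%

z = ln(38/9) / ln(1680/5.11) = 1.4404 / 5.7953 = 0.2485
S_new/S_old = (A_new/A_old)^z = 0.5^0.2485 = exp(0.2485 × -0.6931) = 0.8417
Fraction lost = 1 − 0.8417 = 0.1583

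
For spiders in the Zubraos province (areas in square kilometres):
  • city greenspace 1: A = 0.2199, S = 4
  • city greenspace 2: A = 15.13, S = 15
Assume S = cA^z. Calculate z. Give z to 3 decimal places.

0.312

Taking logs: ln S = ln c + z ln A, so z = (ln S₂ − ln S₁)/(ln A₂ − ln A₁).
z = ln(15/4) / ln(15.13/0.2199) = ln(3.75) / ln(68.8) = 1.3218 / 4.2313 = 0.3124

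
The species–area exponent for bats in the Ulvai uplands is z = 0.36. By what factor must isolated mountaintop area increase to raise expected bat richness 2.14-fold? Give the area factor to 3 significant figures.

(A₂/A₁)^0.36 = 2.14, so A₂/A₁ = 2.14^(1/0.36) = 2.14^2.778
ln(A₂/A₁) = ln 2.14 / 0.36 = 0.7608 / 0.36 = 2.1133
A₂/A₁ = e^2.1133 ≈ 8.276

8.28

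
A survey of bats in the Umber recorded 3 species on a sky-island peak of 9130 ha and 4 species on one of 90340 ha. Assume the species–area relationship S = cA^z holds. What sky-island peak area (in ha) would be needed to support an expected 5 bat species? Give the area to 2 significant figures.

530000 ha

z = ln(4/3) / ln(90340/9130) = 0.2877 / 2.2920 = 0.1255
c = 3 / 9130^0.1255 = 3 / 3.141 = 0.955
A = (5/0.955)^(1/0.1255) ⇒ ln A = ln(5.235)/0.1255 = 13.1892
A = e^13.1892 ≈ 534539 ha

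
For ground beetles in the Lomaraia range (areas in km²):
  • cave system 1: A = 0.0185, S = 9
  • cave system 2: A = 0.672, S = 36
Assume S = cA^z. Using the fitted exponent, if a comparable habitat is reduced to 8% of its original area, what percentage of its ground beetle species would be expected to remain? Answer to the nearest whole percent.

38%

z = ln(36/9) / ln(0.672/0.0185) = 1.3863 / 3.5925 = 0.3859
S_new/S_old = (A_new/A_old)^z = 0.08^0.3859 = exp(0.3859 × -2.5257) = 0.3773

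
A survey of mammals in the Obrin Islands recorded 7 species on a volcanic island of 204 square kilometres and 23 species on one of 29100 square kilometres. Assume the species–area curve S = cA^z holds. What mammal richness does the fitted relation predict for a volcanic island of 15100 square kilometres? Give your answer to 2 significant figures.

20

z = ln(23/7) / ln(29100/204) = 1.1896 / 4.9604 = 0.2398
c = 7 / 204^0.2398 = 7 / 3.58 = 1.955
S₃ = 1.955 × 15100^0.2398 = 1.955 × 10.05 ≈ 19.65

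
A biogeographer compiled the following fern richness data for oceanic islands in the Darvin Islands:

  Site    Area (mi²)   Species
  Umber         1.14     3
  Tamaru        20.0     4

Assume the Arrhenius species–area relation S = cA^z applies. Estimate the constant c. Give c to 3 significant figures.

z = ln(S₂/S₁) / ln(A₂/A₁) = ln(4/3) / ln(20/1.14) = 0.2877 / 2.8647 = 0.1004
c = S₁ / A₁^z = 3 / 1.14^0.1004 = 3 / 1.013 = 2.961

2.96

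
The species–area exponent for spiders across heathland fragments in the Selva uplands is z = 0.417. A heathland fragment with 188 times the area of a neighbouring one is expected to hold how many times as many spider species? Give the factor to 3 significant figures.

8.88

S₂/S₁ = (A₂/A₁)^z = 188^0.417
ln(S₂/S₁) = 0.417 × ln 188 = 0.417 × 5.2364 = 2.1836
S₂/S₁ = e^2.1836 ≈ 8.878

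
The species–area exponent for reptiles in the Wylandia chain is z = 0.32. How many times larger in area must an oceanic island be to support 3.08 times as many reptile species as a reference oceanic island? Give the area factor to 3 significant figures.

33.6

(A₂/A₁)^0.32 = 3.08, so A₂/A₁ = 3.08^(1/0.32) = 3.08^3.125
ln(A₂/A₁) = ln 3.08 / 0.32 = 1.1249 / 0.32 = 3.5154
A₂/A₁ = e^3.5154 ≈ 33.63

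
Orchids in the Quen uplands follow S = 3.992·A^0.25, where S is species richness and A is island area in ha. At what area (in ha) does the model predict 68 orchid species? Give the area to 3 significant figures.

84200 ha

68 = 3.992 × A^0.25  ⇒  A^0.25 = 68/3.992 = 17.03
ln A = ln(17.03) / 0.25 = 2.8352 / 0.25 = 11.3409
A = e^11.3409 ≈ 84193 ha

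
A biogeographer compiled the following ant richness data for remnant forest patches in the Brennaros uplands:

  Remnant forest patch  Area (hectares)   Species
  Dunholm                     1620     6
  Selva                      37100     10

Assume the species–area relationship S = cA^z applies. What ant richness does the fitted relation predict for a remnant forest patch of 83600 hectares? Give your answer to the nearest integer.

z = ln(10/6) / ln(37100/1620) = 0.5108 / 3.1312 = 0.1631
c = 6 / 1620^0.1631 = 6 / 3.339 = 1.797
S₃ = 1.797 × 83600^0.1631 = 1.797 × 6.354 ≈ 11.42

11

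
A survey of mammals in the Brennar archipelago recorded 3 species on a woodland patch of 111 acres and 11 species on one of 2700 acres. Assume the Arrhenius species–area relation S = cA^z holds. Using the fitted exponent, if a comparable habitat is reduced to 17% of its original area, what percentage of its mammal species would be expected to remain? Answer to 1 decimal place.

48.6%

z = ln(11/3) / ln(2700/111) = 1.2993 / 3.1915 = 0.4071
S_new/S_old = (A_new/A_old)^z = 0.17^0.4071 = exp(0.4071 × -1.7720) = 0.4861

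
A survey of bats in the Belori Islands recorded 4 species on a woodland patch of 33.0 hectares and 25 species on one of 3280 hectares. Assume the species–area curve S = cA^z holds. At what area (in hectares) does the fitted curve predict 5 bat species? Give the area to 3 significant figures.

57.8 hectares

z = ln(25/4) / ln(3280/33) = 1.8326 / 4.5991 = 0.3985
c = 4 / 33^0.3985 = 4 / 4.028 = 0.9931
A = (5/0.9931)^(1/0.3985) ⇒ ln A = ln(5.035)/0.3985 = 4.0565
A = e^4.0565 ≈ 57.77 hectares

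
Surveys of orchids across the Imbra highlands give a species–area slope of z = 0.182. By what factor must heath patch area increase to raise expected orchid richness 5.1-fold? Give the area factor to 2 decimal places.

(A₂/A₁)^0.182 = 5.1, so A₂/A₁ = 5.1^(1/0.182) = 5.1^5.495
ln(A₂/A₁) = ln 5.1 / 0.182 = 1.6292 / 0.182 = 8.9519
A₂/A₁ = e^8.9519 ≈ 7722

7722.33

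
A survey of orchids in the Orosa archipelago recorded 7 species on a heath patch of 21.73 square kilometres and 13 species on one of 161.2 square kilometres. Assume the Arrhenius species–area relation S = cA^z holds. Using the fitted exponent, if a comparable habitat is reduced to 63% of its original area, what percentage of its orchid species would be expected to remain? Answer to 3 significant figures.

z = ln(13/7) / ln(161.2/21.73) = 0.6190 / 2.0040 = 0.3089
S_new/S_old = (A_new/A_old)^z = 0.63^0.3089 = exp(0.3089 × -0.4620) = 0.867

86.7%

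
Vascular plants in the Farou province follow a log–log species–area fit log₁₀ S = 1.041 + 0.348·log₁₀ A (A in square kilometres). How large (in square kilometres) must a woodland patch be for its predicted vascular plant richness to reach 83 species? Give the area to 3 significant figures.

83 = 10.99 × A^0.348  ⇒  A^0.348 = 83/10.99 = 7.552
ln A = ln(7.552) / 0.348 = 2.0218 / 0.348 = 5.8099
A = e^5.8099 ≈ 333.6 square kilometres

334 square kilometres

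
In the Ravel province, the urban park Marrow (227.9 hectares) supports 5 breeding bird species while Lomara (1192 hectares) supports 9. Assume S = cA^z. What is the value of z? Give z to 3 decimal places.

Taking logs: ln S = ln c + z ln A, so z = (ln S₂ − ln S₁)/(ln A₂ − ln A₁).
z = ln(9/5) / ln(1192/227.9) = ln(1.8) / ln(5.23) = 0.5878 / 1.6545 = 0.3553

0.355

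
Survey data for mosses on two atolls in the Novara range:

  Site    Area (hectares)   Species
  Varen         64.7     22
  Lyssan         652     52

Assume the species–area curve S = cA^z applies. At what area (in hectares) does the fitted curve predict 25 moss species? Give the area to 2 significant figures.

91 hectares

z = ln(52/22) / ln(652/64.7) = 0.8602 / 2.3103 = 0.3723
c = 22 / 64.7^0.3723 = 22 / 4.724 = 4.658
A = (25/4.658)^(1/0.3723) ⇒ ln A = ln(5.368)/0.3723 = 4.5131
A = e^4.5131 ≈ 91.2 hectares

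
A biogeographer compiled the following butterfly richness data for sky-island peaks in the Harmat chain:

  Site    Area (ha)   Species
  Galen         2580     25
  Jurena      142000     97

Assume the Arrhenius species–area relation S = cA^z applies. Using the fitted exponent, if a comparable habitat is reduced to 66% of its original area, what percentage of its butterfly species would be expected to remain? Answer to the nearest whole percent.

z = ln(97/25) / ln(142000/2580) = 1.3558 / 4.0080 = 0.3383
S_new/S_old = (A_new/A_old)^z = 0.66^0.3383 = exp(0.3383 × -0.4155) = 0.8689

87%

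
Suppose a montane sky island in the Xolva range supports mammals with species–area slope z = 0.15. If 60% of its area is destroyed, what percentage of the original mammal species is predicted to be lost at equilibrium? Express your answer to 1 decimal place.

S_new/S_old = (A_new/A_old)^z = 0.4^0.15
= exp(0.15 × ln 0.4) = exp(0.15 × -0.9163) = exp(-0.1374) ≈ 0.8716
Fraction lost = 1 − 0.8716 = 0.1284

12.8%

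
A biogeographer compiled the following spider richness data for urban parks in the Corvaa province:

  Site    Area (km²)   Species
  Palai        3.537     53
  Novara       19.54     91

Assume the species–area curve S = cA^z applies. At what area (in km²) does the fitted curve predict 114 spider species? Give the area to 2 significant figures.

40 km²

z = ln(91/53) / ln(19.54/3.537) = 0.5406 / 1.7092 = 0.3163
c = 53 / 3.537^0.3163 = 53 / 1.491 = 35.54
A = (114/35.54)^(1/0.3163) ⇒ ln A = ln(3.207)/0.3163 = 3.6849
A = e^3.6849 ≈ 39.84 km²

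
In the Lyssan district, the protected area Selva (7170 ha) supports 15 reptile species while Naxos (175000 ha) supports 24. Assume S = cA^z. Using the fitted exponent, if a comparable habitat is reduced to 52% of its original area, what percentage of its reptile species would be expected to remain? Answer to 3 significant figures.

z = ln(24/15) / ln(175000/7170) = 0.4700 / 3.1949 = 0.1471
S_new/S_old = (A_new/A_old)^z = 0.52^0.1471 = exp(0.1471 × -0.6539) = 0.9083

90.8%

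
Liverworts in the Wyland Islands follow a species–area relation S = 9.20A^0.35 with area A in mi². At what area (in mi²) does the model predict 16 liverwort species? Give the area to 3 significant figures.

4.86 mi²

16 = 9.2 × A^0.35  ⇒  A^0.35 = 16/9.2 = 1.739
ln A = ln(1.739) / 0.35 = 0.5534 / 0.35 = 1.5811
A = e^1.5811 ≈ 4.86 mi²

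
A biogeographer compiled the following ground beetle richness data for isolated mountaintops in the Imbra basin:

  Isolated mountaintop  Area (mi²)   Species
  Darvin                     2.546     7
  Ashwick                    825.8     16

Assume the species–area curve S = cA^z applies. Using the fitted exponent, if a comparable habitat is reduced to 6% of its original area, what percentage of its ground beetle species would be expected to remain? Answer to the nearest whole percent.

67%

z = ln(16/7) / ln(825.8/2.546) = 0.8267 / 5.7818 = 0.1430
S_new/S_old = (A_new/A_old)^z = 0.06^0.1430 = exp(0.1430 × -2.8134) = 0.6688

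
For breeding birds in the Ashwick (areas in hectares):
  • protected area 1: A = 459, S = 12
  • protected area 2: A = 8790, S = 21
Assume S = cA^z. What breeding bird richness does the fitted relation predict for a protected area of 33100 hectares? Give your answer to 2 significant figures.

z = ln(21/12) / ln(8790/459) = 0.5596 / 2.9523 = 0.1896
c = 12 / 459^0.1896 = 12 / 3.196 = 3.755
S₃ = 3.755 × 33100^0.1896 = 3.755 × 7.19 ≈ 27

27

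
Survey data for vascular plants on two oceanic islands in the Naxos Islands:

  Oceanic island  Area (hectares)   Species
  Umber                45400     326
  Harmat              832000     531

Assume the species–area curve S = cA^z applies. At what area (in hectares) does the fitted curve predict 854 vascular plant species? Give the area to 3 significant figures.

z = ln(531/326) / ln(832000/45400) = 0.4879 / 2.9083 = 0.1677
c = 326 / 45400^0.1677 = 326 / 6.042 = 53.95
A = (854/53.95)^(1/0.1677) ⇒ ln A = ln(15.83)/0.1677 = 16.4642
A = e^16.4642 ≈ 14135872 hectares

14100000 hectares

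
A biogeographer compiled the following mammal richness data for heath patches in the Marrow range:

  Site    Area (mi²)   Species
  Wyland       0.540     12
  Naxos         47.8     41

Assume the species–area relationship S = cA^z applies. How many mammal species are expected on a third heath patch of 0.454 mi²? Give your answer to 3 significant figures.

z = ln(41/12) / ln(47.8/0.54) = 1.2287 / 4.4832 = 0.2741
c = 12 / 0.54^0.2741 = 12 / 0.8446 = 14.21
S₃ = 14.21 × 0.454^0.2741 = 14.21 × 0.8054 ≈ 11.44

11.4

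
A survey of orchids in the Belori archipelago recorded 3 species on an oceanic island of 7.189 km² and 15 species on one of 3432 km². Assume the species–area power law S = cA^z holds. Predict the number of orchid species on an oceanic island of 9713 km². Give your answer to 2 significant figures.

z = ln(15/3) / ln(3432/7.189) = 1.6094 / 6.1683 = 0.2609
c = 3 / 7.189^0.2609 = 3 / 1.673 = 1.793
S₃ = 1.793 × 9713^0.2609 = 1.793 × 10.97 ≈ 19.68

20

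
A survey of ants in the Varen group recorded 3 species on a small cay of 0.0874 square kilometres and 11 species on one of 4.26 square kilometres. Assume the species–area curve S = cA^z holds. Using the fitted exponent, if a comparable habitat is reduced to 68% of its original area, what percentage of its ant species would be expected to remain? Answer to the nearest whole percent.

z = ln(11/3) / ln(4.26/0.0874) = 1.2993 / 3.8865 = 0.3343
S_new/S_old = (A_new/A_old)^z = 0.68^0.3343 = exp(0.3343 × -0.3857) = 0.879

88%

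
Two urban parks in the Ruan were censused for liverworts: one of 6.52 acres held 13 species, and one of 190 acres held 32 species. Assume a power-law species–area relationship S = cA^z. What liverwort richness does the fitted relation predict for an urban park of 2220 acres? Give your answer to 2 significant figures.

z = ln(32/13) / ln(190/6.52) = 0.9008 / 3.3721 = 0.2671
c = 13 / 6.52^0.2671 = 13 / 1.65 = 7.878
S₃ = 7.878 × 2220^0.2671 = 7.878 × 7.832 ≈ 61.71

62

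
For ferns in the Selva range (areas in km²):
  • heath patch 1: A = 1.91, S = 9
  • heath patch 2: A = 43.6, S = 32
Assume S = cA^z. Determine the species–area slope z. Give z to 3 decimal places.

0.406

Taking logs: ln S = ln c + z ln A, so z = (ln S₂ − ln S₁)/(ln A₂ − ln A₁).
z = ln(32/9) / ln(43.6/1.91) = ln(3.556) / ln(22.83) = 1.2685 / 3.1280 = 0.4055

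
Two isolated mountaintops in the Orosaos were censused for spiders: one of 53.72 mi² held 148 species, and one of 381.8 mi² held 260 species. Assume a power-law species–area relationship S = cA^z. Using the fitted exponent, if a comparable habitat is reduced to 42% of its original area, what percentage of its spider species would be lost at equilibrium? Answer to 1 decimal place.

22.1%

z = ln(260/148) / ln(381.8/53.72) = 0.5635 / 1.9611 = 0.2873
S_new/S_old = (A_new/A_old)^z = 0.42^0.2873 = exp(0.2873 × -0.8675) = 0.7794
Fraction lost = 1 − 0.7794 = 0.2206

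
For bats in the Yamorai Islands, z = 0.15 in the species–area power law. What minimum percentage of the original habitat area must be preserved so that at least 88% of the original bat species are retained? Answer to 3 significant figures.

42.6%

Need (A_new/A_old)^0.15 = 0.88, so A_new/A_old = 0.88^(1/0.15) = 0.88^6.667
ln(A_new/A_old) = ln 0.88 / 0.15 = -0.1278 / 0.15 = -0.8522
A_new/A_old = e^-0.8522 ≈ 0.4265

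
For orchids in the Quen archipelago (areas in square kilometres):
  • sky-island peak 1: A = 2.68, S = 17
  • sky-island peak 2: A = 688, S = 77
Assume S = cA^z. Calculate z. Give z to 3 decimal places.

Taking logs: ln S = ln c + z ln A, so z = (ln S₂ − ln S₁)/(ln A₂ − ln A₁).
z = ln(77/17) / ln(688/2.68) = ln(4.529) / ln(256.7) = 1.5106 / 5.5480 = 0.2723

0.272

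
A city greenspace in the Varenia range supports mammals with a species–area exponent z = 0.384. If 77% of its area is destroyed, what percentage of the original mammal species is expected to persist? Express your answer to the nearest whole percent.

S_new/S_old = (A_new/A_old)^z = 0.23^0.384
= exp(0.384 × ln 0.23) = exp(0.384 × -1.4697) = exp(-0.5644) ≈ 0.5687

57%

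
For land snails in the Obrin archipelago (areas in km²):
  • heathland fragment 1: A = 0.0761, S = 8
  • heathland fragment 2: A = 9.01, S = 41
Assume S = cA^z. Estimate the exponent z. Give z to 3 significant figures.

0.342

Taking logs: ln S = ln c + z ln A, so z = (ln S₂ − ln S₁)/(ln A₂ − ln A₁).
z = ln(41/8) / ln(9.01/0.0761) = ln(5.125) / ln(118.4) = 1.6341 / 4.7740 = 0.3423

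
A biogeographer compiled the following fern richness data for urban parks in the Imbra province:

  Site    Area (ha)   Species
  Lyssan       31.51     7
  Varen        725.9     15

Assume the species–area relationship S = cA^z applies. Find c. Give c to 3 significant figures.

3.03

z = ln(S₂/S₁) / ln(A₂/A₁) = ln(15/7) / ln(725.9/31.51) = 0.7621 / 3.1371 = 0.2429
c = S₁ / A₁^z = 7 / 31.51^0.2429 = 7 / 2.312 = 3.027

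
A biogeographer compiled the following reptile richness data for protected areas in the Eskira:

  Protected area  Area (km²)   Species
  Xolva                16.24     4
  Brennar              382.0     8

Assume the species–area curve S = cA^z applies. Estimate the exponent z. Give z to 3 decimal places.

0.219

Taking logs: ln S = ln c + z ln A, so z = (ln S₂ − ln S₁)/(ln A₂ − ln A₁).
z = ln(8/4) / ln(382/16.24) = ln(2) / ln(23.52) = 0.6931 / 3.1579 = 0.2195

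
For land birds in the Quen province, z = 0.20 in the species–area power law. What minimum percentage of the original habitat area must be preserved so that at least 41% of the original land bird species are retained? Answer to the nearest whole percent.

Need (A_new/A_old)^0.2 = 0.41, so A_new/A_old = 0.41^(1/0.2) = 0.41^5
ln(A_new/A_old) = ln 0.41 / 0.2 = -0.8916 / 0.2 = -4.4580
A_new/A_old = e^-4.4580 ≈ 0.01159

1%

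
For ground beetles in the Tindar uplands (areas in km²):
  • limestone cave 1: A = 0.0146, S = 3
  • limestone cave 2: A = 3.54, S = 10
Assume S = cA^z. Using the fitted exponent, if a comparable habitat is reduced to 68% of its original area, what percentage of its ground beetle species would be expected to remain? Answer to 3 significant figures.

z = ln(10/3) / ln(3.54/0.0146) = 1.2040 / 5.4909 = 0.2193
S_new/S_old = (A_new/A_old)^z = 0.68^0.2193 = exp(0.2193 × -0.3857) = 0.9189

91.9%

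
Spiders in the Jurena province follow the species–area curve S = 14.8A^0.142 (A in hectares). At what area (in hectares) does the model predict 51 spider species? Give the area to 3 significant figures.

6080 hectares

51 = 14.8 × A^0.142  ⇒  A^0.142 = 51/14.8 = 3.446
ln A = ln(3.446) / 0.142 = 1.2372 / 0.142 = 8.7127
A = e^8.7127 ≈ 6079 hectares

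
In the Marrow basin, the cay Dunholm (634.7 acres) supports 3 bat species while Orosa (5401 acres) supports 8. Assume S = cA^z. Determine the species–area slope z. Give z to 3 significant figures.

Taking logs: ln S = ln c + z ln A, so z = (ln S₂ − ln S₁)/(ln A₂ − ln A₁).
z = ln(8/3) / ln(5401/634.7) = ln(2.667) / ln(8.51) = 0.9808 / 2.1412 = 0.4581

0.458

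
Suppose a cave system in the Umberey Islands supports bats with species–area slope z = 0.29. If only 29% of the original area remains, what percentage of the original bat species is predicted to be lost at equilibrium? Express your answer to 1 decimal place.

S_new/S_old = (A_new/A_old)^z = 0.29^0.29
= exp(0.29 × ln 0.29) = exp(0.29 × -1.2379) = exp(-0.3590) ≈ 0.6984
Fraction lost = 1 − 0.6984 = 0.3016

30.2%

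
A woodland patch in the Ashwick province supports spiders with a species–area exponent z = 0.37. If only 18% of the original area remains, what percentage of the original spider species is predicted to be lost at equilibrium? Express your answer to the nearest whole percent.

S_new/S_old = (A_new/A_old)^z = 0.18^0.37
= exp(0.37 × ln 0.18) = exp(0.37 × -1.7148) = exp(-0.6345) ≈ 0.5302
Fraction lost = 1 − 0.5302 = 0.4698

47%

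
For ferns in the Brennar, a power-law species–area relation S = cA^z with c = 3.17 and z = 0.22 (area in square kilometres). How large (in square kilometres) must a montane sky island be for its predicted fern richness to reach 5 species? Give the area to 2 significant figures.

5 = 3.17 × A^0.22  ⇒  A^0.22 = 5/3.17 = 1.577
ln A = ln(1.577) / 0.22 = 0.4557 / 0.22 = 2.0714
A = e^2.0714 ≈ 7.936 square kilometres

7.9 square kilometres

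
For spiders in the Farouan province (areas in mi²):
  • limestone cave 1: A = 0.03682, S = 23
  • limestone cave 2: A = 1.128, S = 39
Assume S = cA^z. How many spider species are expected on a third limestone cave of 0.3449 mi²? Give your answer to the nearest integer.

z = ln(39/23) / ln(1.128/0.03682) = 0.5281 / 3.4222 = 0.1543
c = 23 / 0.03682^0.1543 = 23 / 0.6008 = 38.28
S₃ = 38.28 × 0.3449^0.1543 = 38.28 × 0.8485 ≈ 32.48

32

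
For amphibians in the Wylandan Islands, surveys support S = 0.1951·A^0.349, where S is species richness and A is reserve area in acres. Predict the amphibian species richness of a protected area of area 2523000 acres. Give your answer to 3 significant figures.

33.5

S = 0.1951 × 2523000^0.349
ln S = ln 0.1951 + 0.349 × ln 2523000 = -1.6342 + 0.349 × 14.7410 = 3.5104
S = e^3.5104 ≈ 33.46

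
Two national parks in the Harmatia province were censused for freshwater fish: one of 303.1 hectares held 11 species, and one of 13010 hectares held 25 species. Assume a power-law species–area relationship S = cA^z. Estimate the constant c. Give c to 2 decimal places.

z = ln(S₂/S₁) / ln(A₂/A₁) = ln(25/11) / ln(13010/303.1) = 0.8210 / 3.7594 = 0.2184
c = S₁ / A₁^z = 11 / 303.1^0.2184 = 11 / 3.483 = 3.158

3.16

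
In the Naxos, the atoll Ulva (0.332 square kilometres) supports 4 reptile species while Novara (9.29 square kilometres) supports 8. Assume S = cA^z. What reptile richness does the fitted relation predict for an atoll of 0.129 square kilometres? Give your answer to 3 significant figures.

3.29

z = ln(8/4) / ln(9.29/0.332) = 0.6931 / 3.3316 = 0.2081
c = 4 / 0.332^0.2081 = 4 / 0.795 = 5.031
S₃ = 5.031 × 0.129^0.2081 = 5.031 × 0.6531 ≈ 3.286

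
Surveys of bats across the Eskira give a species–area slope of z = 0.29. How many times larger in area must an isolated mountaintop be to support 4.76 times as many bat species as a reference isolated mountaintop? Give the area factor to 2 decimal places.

(A₂/A₁)^0.29 = 4.76, so A₂/A₁ = 4.76^(1/0.29) = 4.76^3.448
ln(A₂/A₁) = ln 4.76 / 0.29 = 1.5602 / 0.29 = 5.3802
A₂/A₁ = e^5.3802 ≈ 217.1

217.06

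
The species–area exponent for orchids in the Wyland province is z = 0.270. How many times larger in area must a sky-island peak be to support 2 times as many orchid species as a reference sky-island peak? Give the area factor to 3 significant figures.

13.0

(A₂/A₁)^0.27 = 2, so A₂/A₁ = 2^(1/0.27) = 2^3.704
ln(A₂/A₁) = ln 2 / 0.27 = 0.6931 / 0.27 = 2.5672
A₂/A₁ = e^2.5672 ≈ 13.03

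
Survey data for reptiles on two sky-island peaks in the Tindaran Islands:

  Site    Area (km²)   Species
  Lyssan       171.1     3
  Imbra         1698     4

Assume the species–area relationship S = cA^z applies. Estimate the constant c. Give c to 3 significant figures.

1.57

z = ln(S₂/S₁) / ln(A₂/A₁) = ln(4/3) / ln(1698/171.1) = 0.2877 / 2.2950 = 0.1254
c = S₁ / A₁^z = 3 / 171.1^0.1254 = 3 / 1.905 = 1.575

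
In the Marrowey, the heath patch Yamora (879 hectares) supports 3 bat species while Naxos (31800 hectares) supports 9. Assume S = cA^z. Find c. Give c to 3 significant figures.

0.377

z = ln(S₂/S₁) / ln(A₂/A₁) = ln(9/3) / ln(31800/879) = 1.0986 / 3.5884 = 0.3062
c = S₁ / A₁^z = 3 / 879^0.3062 = 3 / 7.967 = 0.3765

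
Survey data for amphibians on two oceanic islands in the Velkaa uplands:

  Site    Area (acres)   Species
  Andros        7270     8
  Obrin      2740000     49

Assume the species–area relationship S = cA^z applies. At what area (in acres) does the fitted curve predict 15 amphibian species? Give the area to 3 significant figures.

z = ln(49/8) / ln(2740000/7270) = 1.8124 / 5.9320 = 0.3055
c = 8 / 7270^0.3055 = 8 / 15.13 = 0.5288
A = (15/0.5288)^(1/0.3055) ⇒ ln A = ln(28.37)/0.3055 = 10.9490
A = e^10.9490 ≈ 56895 acres

56900 acres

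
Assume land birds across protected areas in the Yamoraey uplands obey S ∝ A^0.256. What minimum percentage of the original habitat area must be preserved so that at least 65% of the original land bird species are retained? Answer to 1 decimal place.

Need (A_new/A_old)^0.256 = 0.65, so A_new/A_old = 0.65^(1/0.256) = 0.65^3.906
ln(A_new/A_old) = ln 0.65 / 0.256 = -0.4308 / 0.256 = -1.6827
A_new/A_old = e^-1.6827 ≈ 0.1859

18.6%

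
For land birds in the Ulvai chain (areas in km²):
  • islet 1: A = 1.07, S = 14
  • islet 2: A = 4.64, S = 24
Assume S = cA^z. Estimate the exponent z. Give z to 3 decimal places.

0.367

Taking logs: ln S = ln c + z ln A, so z = (ln S₂ − ln S₁)/(ln A₂ − ln A₁).
z = ln(24/14) / ln(4.64/1.07) = ln(1.714) / ln(4.336) = 0.5390 / 1.4671 = 0.3674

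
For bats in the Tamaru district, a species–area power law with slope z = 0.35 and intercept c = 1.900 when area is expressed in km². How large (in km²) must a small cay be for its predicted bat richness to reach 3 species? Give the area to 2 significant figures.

3.7 km²

3 = 1.9 × A^0.35  ⇒  A^0.35 = 3/1.9 = 1.579
ln A = ln(1.579) / 0.35 = 0.4568 / 0.35 = 1.3050
A = e^1.3050 ≈ 3.688 km²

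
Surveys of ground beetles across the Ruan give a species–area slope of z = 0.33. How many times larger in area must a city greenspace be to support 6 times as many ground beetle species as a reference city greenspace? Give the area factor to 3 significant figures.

228

(A₂/A₁)^0.33 = 6, so A₂/A₁ = 6^(1/0.33) = 6^3.03
ln(A₂/A₁) = ln 6 / 0.33 = 1.7918 / 0.33 = 5.4296
A₂/A₁ = e^5.4296 ≈ 228.1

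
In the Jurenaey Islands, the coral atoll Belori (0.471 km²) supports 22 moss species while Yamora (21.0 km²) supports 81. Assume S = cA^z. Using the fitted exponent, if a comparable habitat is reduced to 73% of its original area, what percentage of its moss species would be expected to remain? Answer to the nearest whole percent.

90%

z = ln(81/22) / ln(21/0.471) = 1.3034 / 3.7974 = 0.3432
S_new/S_old = (A_new/A_old)^z = 0.73^0.3432 = exp(0.3432 × -0.3147) = 0.8976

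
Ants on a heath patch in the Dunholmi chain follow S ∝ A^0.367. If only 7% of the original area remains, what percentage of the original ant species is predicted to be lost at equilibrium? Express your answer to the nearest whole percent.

S_new/S_old = (A_new/A_old)^z = 0.07^0.367
= exp(0.367 × ln 0.07) = exp(0.367 × -2.6593) = exp(-0.9759) ≈ 0.3768
Fraction lost = 1 − 0.3768 = 0.6232

62%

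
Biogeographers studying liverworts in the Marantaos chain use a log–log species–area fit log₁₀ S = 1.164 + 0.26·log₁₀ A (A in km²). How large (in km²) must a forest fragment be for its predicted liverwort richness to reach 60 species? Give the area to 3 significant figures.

230 km²

60 = 14.59 × A^0.26  ⇒  A^0.26 = 60/14.59 = 4.113
ln A = ln(4.113) / 0.26 = 1.4141 / 0.26 = 5.4390
A = e^5.4390 ≈ 230.2 km²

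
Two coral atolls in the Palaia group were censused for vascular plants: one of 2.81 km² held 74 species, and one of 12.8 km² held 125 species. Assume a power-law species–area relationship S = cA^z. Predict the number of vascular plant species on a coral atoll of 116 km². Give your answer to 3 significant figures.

z = ln(125/74) / ln(12.8/2.81) = 0.5242 / 1.5163 = 0.3458
c = 74 / 2.81^0.3458 = 74 / 1.429 = 51.77
S₃ = 51.77 × 116^0.3458 = 51.77 × 5.174 ≈ 267.8

268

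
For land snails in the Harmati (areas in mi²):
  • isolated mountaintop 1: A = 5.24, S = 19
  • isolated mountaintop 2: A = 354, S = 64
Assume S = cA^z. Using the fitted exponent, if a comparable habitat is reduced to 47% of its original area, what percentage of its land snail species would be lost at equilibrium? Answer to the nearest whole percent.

20%

z = ln(64/19) / ln(354/5.24) = 1.2144 / 4.2130 = 0.2883
S_new/S_old = (A_new/A_old)^z = 0.47^0.2883 = exp(0.2883 × -0.7550) = 0.8044
Fraction lost = 1 − 0.8044 = 0.1956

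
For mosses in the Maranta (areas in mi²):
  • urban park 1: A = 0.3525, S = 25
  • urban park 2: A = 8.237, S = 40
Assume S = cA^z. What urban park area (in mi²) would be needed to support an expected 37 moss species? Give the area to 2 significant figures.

z = ln(40/25) / ln(8.237/0.3525) = 0.4700 / 3.1513 = 0.1491
c = 25 / 0.3525^0.1491 = 25 / 0.856 = 29.21
A = (37/29.21)^(1/0.1491) ⇒ ln A = ln(1.267)/0.1491 = 1.5859
A = e^1.5859 ≈ 4.884 mi²

4.9 mi²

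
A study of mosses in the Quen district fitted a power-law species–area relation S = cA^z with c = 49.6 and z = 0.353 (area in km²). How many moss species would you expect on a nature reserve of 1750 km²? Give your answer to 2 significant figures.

S = 49.6 × 1750^0.353
ln S = ln 49.6 + 0.353 × ln 1750 = 3.9040 + 0.353 × 7.4674 = 6.5400
S = e^6.5400 ≈ 692.3

690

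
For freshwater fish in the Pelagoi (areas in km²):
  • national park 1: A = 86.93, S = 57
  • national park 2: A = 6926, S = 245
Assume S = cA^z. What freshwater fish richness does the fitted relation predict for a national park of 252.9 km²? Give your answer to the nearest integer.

81

z = ln(245/57) / ln(6926/86.93) = 1.4582 / 4.3779 = 0.3331
c = 57 / 86.93^0.3331 = 57 / 4.425 = 12.88
S₃ = 12.88 × 252.9^0.3331 = 12.88 × 6.315 ≈ 81.35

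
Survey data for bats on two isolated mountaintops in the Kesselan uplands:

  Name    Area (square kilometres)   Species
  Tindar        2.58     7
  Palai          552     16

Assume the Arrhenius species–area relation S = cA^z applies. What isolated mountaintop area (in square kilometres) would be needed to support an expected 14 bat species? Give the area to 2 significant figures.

z = ln(16/7) / ln(552/2.58) = 0.8267 / 5.3658 = 0.1541
c = 7 / 2.58^0.1541 = 7 / 1.157 = 6.049
A = (14/6.049)^(1/0.1541) ⇒ ln A = ln(2.314)/0.1541 = 5.4468
A = e^5.4468 ≈ 232 square kilometres

230 square kilometres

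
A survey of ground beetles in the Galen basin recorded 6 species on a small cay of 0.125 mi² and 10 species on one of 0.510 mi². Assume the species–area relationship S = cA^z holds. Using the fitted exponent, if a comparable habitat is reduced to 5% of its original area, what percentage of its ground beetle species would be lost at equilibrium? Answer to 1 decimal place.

z = ln(10/6) / ln(0.51/0.125) = 0.5108 / 1.4061 = 0.3633
S_new/S_old = (A_new/A_old)^z = 0.05^0.3633 = exp(0.3633 × -2.9957) = 0.3368
Fraction lost = 1 − 0.3368 = 0.6632

66.3%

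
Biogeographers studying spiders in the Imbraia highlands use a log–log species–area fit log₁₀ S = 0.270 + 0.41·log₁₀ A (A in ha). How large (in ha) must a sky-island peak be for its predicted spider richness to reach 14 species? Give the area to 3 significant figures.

14 = 1.862 × A^0.41  ⇒  A^0.41 = 14/1.862 = 7.518
ln A = ln(7.518) / 0.41 = 2.0174 / 0.41 = 4.9204
A = e^4.9204 ≈ 137.1 ha

137 ha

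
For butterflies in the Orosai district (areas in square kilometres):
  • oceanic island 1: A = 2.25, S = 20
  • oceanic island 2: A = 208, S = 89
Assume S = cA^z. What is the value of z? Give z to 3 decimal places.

0.330

Taking logs: ln S = ln c + z ln A, so z = (ln S₂ − ln S₁)/(ln A₂ − ln A₁).
z = ln(89/20) / ln(208/2.25) = ln(4.45) / ln(92.44) = 1.4929 / 4.5266 = 0.3298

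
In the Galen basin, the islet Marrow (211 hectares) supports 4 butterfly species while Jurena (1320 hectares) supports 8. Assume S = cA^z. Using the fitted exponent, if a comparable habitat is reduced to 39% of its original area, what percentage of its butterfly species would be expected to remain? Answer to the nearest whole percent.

70%

z = ln(8/4) / ln(1320/211) = 0.6931 / 1.8335 = 0.3780
S_new/S_old = (A_new/A_old)^z = 0.39^0.3780 = exp(0.3780 × -0.9416) = 0.7005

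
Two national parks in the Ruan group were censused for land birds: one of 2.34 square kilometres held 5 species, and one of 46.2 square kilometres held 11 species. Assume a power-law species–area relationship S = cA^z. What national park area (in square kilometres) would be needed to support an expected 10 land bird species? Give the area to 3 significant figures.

z = ln(11/5) / ln(46.2/2.34) = 0.7885 / 2.9828 = 0.2643
c = 5 / 2.34^0.2643 = 5 / 1.252 = 3.994
A = (10/3.994)^(1/0.2643) ⇒ ln A = ln(2.504)/0.2643 = 3.4724
A = e^3.4724 ≈ 32.21 square kilometres

32.2 square kilometres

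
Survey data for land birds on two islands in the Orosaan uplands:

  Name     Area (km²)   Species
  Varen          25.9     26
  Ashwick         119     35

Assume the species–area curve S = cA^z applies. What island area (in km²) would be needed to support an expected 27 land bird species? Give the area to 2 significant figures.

z = ln(35/26) / ln(119/25.9) = 0.2973 / 1.5249 = 0.1949
c = 26 / 25.9^0.1949 = 26 / 1.886 = 13.79
A = (27/13.79)^(1/0.1949) ⇒ ln A = ln(1.958)/0.1949 = 3.4478
A = e^3.4478 ≈ 31.43 km²

31 km²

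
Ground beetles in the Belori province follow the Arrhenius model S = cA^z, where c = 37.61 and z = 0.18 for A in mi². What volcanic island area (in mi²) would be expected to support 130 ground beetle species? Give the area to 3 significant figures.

983 mi²

130 = 37.61 × A^0.18  ⇒  A^0.18 = 130/37.61 = 3.457
ln A = ln(3.457) / 0.18 = 1.2403 / 0.18 = 6.8904
A = e^6.8904 ≈ 982.8 mi²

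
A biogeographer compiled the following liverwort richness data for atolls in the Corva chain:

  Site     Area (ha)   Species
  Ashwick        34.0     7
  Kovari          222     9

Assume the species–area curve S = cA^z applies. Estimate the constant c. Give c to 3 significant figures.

4.36

z = ln(S₂/S₁) / ln(A₂/A₁) = ln(9/7) / ln(222/34) = 0.2513 / 1.8763 = 0.1339
c = S₁ / A₁^z = 7 / 34^0.1339 = 7 / 1.604 = 4.365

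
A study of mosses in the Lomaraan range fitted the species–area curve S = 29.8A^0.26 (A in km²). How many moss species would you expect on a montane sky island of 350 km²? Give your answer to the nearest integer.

137 species

S = 29.8 × 350^0.26 = 29.8 × 4.586 ≈ 136.7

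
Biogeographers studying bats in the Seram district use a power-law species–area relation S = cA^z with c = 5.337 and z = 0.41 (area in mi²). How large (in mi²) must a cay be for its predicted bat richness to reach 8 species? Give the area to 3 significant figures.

8 = 5.337 × A^0.41  ⇒  A^0.41 = 8/5.337 = 1.499
ln A = ln(1.499) / 0.41 = 0.4048 / 0.41 = 0.9873
A = e^0.9873 ≈ 2.684 mi²

2.68 mi²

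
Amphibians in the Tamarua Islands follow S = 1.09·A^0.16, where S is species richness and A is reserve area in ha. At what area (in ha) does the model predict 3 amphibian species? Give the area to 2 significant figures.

560 ha

3 = 1.09 × A^0.16  ⇒  A^0.16 = 3/1.09 = 2.752
ln A = ln(2.752) / 0.16 = 1.0124 / 0.16 = 6.3277
A = e^6.3277 ≈ 559.9 ha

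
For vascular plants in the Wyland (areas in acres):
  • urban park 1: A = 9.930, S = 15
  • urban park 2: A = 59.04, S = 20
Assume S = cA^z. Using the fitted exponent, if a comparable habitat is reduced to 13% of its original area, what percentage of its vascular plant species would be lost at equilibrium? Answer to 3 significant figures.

z = ln(20/15) / ln(59.04/9.93) = 0.2877 / 1.7827 = 0.1614
S_new/S_old = (A_new/A_old)^z = 0.13^0.1614 = exp(0.1614 × -2.0402) = 0.7195
Fraction lost = 1 − 0.7195 = 0.2805

28.1%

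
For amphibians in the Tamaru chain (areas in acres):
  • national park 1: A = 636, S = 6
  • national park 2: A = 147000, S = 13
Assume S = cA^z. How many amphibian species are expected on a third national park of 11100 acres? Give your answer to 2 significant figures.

z = ln(13/6) / ln(147000/636) = 0.7732 / 5.4430 = 0.1421
c = 6 / 636^0.1421 = 6 / 2.502 = 2.398
S₃ = 2.398 × 11100^0.1421 = 2.398 × 3.755 ≈ 9.007

9.0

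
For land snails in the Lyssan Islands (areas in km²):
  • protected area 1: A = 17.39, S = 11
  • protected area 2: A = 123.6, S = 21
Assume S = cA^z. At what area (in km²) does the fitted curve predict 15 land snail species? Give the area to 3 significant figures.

44.5 km²

z = ln(21/11) / ln(123.6/17.39) = 0.6466 / 1.9612 = 0.3297
c = 11 / 17.39^0.3297 = 11 / 2.564 = 4.29
A = (15/4.29)^(1/0.3297) ⇒ ln A = ln(3.497)/0.3297 = 3.7966
A = e^3.7966 ≈ 44.55 km²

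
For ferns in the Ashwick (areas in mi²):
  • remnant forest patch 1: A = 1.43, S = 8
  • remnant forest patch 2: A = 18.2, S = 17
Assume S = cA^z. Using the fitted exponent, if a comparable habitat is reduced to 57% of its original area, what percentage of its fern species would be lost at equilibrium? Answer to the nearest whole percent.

15%

z = ln(17/8) / ln(18.2/1.43) = 0.7538 / 2.5437 = 0.2963
S_new/S_old = (A_new/A_old)^z = 0.57^0.2963 = exp(0.2963 × -0.5621) = 0.8466
Fraction lost = 1 − 0.8466 = 0.1534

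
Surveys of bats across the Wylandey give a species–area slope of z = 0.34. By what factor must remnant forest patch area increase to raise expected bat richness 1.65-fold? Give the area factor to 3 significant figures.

4.36

(A₂/A₁)^0.34 = 1.65, so A₂/A₁ = 1.65^(1/0.34) = 1.65^2.941
ln(A₂/A₁) = ln 1.65 / 0.34 = 0.5008 / 0.34 = 1.4729
A₂/A₁ = e^1.4729 ≈ 4.362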